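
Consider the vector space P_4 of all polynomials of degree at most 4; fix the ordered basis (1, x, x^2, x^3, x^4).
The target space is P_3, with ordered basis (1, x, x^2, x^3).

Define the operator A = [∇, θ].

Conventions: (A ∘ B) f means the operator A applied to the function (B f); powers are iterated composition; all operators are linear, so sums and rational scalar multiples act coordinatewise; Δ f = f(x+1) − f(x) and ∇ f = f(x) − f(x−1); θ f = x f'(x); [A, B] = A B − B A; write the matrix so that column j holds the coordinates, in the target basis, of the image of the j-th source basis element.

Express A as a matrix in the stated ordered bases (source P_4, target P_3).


image of 1: 0
image of x: 1
image of x^2: 2x - 2
image of x^3: 3x^2 - 6x + 3
image of x^4: 4x^3 - 12x^2 + 12x - 4
each image's coordinates form column j of the matrix

the matrix is [[0, 1, -2, 3, -4]; [0, 0, 2, -6, 12]; [0, 0, 0, 3, -12]; [0, 0, 0, 0, 4]] (rows listed top to bottom)


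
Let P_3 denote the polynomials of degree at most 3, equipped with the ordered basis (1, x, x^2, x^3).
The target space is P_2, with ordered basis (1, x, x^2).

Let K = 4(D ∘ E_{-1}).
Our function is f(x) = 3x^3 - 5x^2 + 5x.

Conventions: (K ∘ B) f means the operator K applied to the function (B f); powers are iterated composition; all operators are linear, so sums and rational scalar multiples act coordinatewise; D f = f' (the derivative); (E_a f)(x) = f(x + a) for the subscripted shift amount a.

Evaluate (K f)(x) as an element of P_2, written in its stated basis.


g(x) = 36x^2 - 112x + 96

E_{-1} f = 3x^3 - 14x^2 + 24x - 13
D E_{-1} f = 9x^2 - 28x + 24
(4(D ∘ E_{-1})) f = 36x^2 - 112x + 96


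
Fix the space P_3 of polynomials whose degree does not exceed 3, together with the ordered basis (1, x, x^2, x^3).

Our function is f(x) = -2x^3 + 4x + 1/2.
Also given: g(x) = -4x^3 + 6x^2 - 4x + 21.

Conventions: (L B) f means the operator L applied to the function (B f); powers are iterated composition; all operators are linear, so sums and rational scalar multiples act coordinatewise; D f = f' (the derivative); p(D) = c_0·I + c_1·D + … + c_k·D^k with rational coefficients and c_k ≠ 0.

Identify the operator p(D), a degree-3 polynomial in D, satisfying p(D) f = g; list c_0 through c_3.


D^0 f = -2x^3 + 4x + 1/2
D^1 f = -6x^2 + 4
D^2 f = -12x
D^3 f = -12
matching coefficients of g against c_0 f + c_1 Df + … from the top degree down determines the c_i
solution: c_0 = 2, c_1 = -1, c_2 = 1, c_3 = -2

p(D) = 2·I − D + D^2 − 2·D^3, i.e. c_0 = 2, c_1 = -1, c_2 = 1, c_3 = -2


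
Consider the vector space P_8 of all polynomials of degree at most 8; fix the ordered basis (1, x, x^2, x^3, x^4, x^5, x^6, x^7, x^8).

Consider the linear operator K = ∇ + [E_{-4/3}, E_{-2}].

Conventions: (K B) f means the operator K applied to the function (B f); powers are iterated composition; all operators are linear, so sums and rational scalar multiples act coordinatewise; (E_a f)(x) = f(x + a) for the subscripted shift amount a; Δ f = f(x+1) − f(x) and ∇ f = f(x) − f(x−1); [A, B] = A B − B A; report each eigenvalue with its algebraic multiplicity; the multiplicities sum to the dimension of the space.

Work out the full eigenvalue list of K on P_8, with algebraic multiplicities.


image of 1: 0
image of x: 1
image of x^2: 2x - 1
image of x^3: 3x^2 - 3x + 1
image of x^4: 4x^3 - 6x^2 + 4x - 1
image of x^5: 5x^4 - 10x^3 + 10x^2 - 5x + 1
image of x^6: 6x^5 - 15x^4 + 20x^3 - 15x^2 + 6x - 1
image of x^7: 7x^6 - 21x^5 + 35x^4 - 35x^3 + 21x^2 - 7x + 1
image of x^8: 8x^7 - 28x^6 + 56x^5 - 70x^4 + 56x^3 - 28x^2 + 8x - 1
the matrix is upper triangular; its diagonal is (0, 0, 0, 0, 0, 0, 0, 0, 0)
for a triangular matrix the eigenvalues are the diagonal entries, with algebraic multiplicity their repetition count

λ = 0 (multiplicity 9)


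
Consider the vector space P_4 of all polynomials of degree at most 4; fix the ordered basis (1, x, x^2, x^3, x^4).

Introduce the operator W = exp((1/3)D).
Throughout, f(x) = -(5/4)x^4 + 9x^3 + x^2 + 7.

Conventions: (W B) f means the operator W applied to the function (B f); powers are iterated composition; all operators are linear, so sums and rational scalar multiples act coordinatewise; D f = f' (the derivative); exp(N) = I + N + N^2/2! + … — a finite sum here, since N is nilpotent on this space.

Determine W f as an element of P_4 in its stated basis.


order-1 term: -(5/3)x^3 + 9x^2 + (2/3)x
order-2 term: -(5/6)x^2 + 3x + 1/9
order-3 term: -(5/27)x + 1/3
order-4 term: -5/324
the series for exp((1/3)D) f terminates at order 4
exp((1/3)D) f = -(5/4)x^4 + (22/3)x^3 + (55/6)x^2 + (94/27)x + 2407/324

the image equals g(x) = -(5/4)x^4 + (22/3)x^3 + (55/6)x^2 + (94/27)x + 2407/324


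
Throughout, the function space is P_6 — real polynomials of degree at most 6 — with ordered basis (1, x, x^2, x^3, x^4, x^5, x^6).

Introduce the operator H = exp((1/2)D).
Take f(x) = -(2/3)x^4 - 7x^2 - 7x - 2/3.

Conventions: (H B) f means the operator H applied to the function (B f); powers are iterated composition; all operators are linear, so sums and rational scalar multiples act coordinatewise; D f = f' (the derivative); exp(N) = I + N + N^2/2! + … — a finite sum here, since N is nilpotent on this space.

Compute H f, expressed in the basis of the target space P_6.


order-1 term: -(4/3)x^3 - 7x - 7/2
order-2 term: -x^2 - 7/4
order-3 term: -(1/3)x
order-4 term: -1/24
the series for exp((1/2)D) f terminates at order 4
exp((1/2)D) f = -(2/3)x^4 - (4/3)x^3 - 8x^2 - (43/3)x - 143/24

the image equals g(x) = -(2/3)x^4 - (4/3)x^3 - 8x^2 - (43/3)x - 143/24


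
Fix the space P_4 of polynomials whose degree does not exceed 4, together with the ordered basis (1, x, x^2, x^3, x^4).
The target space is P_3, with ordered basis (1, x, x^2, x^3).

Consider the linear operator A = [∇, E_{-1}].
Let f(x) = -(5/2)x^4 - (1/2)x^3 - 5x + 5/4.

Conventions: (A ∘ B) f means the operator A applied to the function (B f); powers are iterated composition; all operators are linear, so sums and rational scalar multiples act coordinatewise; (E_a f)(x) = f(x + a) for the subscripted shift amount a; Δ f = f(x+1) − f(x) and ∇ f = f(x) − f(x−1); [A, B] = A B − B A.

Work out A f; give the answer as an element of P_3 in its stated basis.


the image equals g(x) = 0

E_{-1} f = -(5/2)x^4 + (19/2)x^3 - (27/2)x^2 + (7/2)x + 17/4
∇ E_{-1} f = -10x^3 + (87/2)x^2 - (131/2)x + 29
∇ f = -10x^3 + (27/2)x^2 - (17/2)x - 3
E_{-1} ∇ f = -10x^3 + (87/2)x^2 - (131/2)x + 29
[∇, E_{-1}] f = 0


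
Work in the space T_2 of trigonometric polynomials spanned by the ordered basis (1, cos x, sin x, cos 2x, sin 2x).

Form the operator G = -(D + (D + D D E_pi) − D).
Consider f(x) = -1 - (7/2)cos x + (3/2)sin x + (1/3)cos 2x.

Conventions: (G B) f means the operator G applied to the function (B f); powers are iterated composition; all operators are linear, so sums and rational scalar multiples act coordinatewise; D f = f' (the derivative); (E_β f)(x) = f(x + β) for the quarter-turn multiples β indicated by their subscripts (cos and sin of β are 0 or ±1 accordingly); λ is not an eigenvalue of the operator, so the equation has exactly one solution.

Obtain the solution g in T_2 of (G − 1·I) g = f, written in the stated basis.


write g with unknown coordinates in the stated basis and equate coefficients in (G − 1·I) g = f
solving from the highest basis element down gives g = 1 + (17/10)cos x + (1/10)sin x + (1/13)cos 2x - (2/39)sin 2x
check: G g = -(9/5)cos x + (8/5)sin x + (16/39)cos 2x - (2/39)sin 2x
so G g − 1·g = -1 - (7/2)cos x + (3/2)sin x + (1/3)cos 2x = f ✓

the result is g(x) = 1 + (17/10)cos x + (1/10)sin x + (1/13)cos 2x - (2/39)sin 2x


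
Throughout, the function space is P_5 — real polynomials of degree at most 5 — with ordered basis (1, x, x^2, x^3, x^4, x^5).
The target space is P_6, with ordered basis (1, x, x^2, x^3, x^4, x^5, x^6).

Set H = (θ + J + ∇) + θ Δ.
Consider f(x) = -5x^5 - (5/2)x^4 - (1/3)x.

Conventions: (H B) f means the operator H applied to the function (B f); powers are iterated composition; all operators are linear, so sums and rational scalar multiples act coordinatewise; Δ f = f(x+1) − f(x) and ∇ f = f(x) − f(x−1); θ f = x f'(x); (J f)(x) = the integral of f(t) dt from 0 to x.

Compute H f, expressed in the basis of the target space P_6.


θ f = -25x^5 - 10x^4 - (1/3)x
J f = -(5/6)x^6 - (1/2)x^5 - (1/6)x^2
∇ f = -25x^4 + 40x^3 - 35x^2 + 15x - 17/6
(θ + J + ∇) f = -(5/6)x^6 - (51/2)x^5 - 35x^4 + 40x^3 - (211/6)x^2 + (44/3)x - 17/6
Δ f = -25x^4 - 60x^3 - 65x^2 - 35x - 47/6
θ Δ f = -100x^4 - 180x^3 - 130x^2 - 35x
((θ + J + ∇) + θ Δ) f = -(5/6)x^6 - (51/2)x^5 - 135x^4 - 140x^3 - (991/6)x^2 - (61/3)x - 17/6

the result is g(x) = -(5/6)x^6 - (51/2)x^5 - 135x^4 - 140x^3 - (991/6)x^2 - (61/3)x - 17/6


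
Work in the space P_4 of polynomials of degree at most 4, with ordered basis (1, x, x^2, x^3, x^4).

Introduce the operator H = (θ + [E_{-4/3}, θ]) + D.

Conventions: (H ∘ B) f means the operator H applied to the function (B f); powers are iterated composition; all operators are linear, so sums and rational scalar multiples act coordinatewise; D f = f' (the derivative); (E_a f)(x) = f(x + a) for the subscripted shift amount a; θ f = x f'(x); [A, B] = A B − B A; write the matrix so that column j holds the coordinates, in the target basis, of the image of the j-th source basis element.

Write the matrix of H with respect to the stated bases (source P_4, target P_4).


the matrix is [[0, -1/3, 32/9, -64/9, 1024/81]; [0, 1, -2/3, 32/3, -256/9]; [0, 0, 2, -1, 64/3]; [0, 0, 0, 3, -4/3]; [0, 0, 0, 0, 4]] (rows listed top to bottom)

image of 1: 0
image of x: x - 1/3
image of x^2: 2x^2 - (2/3)x + 32/9
image of x^3: 3x^3 - x^2 + (32/3)x - 64/9
image of x^4: 4x^4 - (4/3)x^3 + (64/3)x^2 - (256/9)x + 1024/81
each image's coordinates form column j of the matrix


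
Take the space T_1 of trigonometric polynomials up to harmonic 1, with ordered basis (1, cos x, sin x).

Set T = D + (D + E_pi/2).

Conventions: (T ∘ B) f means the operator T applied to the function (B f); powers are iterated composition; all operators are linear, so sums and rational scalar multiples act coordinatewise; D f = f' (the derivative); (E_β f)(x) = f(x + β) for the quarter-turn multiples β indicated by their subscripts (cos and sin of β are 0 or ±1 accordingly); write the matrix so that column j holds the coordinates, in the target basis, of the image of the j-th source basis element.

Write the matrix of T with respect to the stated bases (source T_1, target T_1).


image of 1: 1
image of cos x: -3sin x
image of sin x: 3cos x
each image's coordinates form column j of the matrix

the matrix is [[1, 0, 0]; [0, 0, 3]; [0, -3, 0]] (rows listed top to bottom)


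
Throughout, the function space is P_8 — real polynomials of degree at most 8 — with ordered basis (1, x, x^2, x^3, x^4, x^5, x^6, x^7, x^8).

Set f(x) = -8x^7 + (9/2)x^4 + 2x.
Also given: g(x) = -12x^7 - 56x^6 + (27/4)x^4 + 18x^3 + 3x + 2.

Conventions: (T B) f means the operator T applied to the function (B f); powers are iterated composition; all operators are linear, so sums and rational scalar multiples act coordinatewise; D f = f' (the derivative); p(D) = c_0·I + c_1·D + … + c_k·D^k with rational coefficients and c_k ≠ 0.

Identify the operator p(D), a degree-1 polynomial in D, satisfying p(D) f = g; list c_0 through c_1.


D^0 f = -8x^7 + (9/2)x^4 + 2x
D^1 f = -56x^6 + 18x^3 + 2
matching coefficients of g against c_0 f + c_1 Df + … from the top degree down determines the c_i
solution: c_0 = 3/2, c_1 = 1

p(D) = (3/2)·I + D, i.e. c_0 = 3/2, c_1 = 1


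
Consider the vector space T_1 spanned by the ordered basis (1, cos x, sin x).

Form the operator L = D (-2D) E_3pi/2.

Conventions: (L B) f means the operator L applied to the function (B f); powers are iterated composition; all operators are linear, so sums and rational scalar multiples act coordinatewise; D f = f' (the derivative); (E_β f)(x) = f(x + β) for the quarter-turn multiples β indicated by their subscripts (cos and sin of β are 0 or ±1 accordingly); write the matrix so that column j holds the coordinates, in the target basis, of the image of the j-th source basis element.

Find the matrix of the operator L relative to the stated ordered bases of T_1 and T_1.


the matrix is [[0, 0, 0]; [0, 0, -2]; [0, 2, 0]] (rows listed top to bottom)

image of 1: 0
image of cos x: 2sin x
image of sin x: -2cos x
each image's coordinates form column j of the matrix


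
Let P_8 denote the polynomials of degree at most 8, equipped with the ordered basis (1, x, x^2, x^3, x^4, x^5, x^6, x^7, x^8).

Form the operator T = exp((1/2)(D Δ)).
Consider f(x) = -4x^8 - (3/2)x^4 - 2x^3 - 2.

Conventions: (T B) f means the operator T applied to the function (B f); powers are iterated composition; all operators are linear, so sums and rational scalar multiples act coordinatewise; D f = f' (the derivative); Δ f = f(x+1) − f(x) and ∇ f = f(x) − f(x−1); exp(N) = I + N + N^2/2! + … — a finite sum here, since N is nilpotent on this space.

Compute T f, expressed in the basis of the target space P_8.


the result is g(x) = -4x^8 - 112x^6 - 336x^5 - (2803/2)x^4 - 3922x^3 - 7905x^2 - 10207x - 12769/2

order-1 term: -112x^6 - 336x^5 - 560x^4 - 560x^3 - 345x^2 - 127x - 22
order-2 term: -840x^4 - 3360x^3 - 5880x^2 - 5040x - 3481/2
order-3 term: -1680x^2 - 5040x - 4200
order-4 term: -420
the series for exp((1/2)(D Δ)) f terminates at order 4
exp((1/2)(D Δ)) f = -4x^8 - 112x^6 - 336x^5 - (2803/2)x^4 - 3922x^3 - 7905x^2 - 10207x - 12769/2


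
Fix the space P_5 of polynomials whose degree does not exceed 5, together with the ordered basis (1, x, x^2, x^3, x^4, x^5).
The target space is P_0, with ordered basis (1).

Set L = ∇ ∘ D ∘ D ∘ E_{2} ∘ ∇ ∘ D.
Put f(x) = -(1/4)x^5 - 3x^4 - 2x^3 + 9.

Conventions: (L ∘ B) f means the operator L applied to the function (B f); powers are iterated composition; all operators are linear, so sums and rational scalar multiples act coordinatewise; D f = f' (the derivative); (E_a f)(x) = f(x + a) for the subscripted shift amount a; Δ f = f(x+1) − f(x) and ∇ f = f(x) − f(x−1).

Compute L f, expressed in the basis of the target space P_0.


D f = -(5/4)x^4 - 12x^3 - 6x^2
∇ D f = -5x^3 - (57/2)x^2 + 19x - 19/4
E_{2} ∇ D f = -5x^3 - (117/2)x^2 - 155x - 483/4
D (E_{2} ∘ ∇) D f = -15x^2 - 117x - 155
D D (E_{2} ∘ ∇) D f = -30x - 117
∇ D D (E_{2} ∘ ∇) D f = -30

the result is g(x) = -30


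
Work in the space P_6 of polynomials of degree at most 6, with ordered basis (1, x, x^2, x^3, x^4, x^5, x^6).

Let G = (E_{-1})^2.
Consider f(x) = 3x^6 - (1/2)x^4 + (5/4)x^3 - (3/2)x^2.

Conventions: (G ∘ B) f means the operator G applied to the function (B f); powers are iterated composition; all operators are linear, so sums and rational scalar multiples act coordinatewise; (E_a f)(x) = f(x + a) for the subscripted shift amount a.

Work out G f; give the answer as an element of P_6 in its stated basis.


E_{-1} f = 3x^6 - 18x^5 + (89/2)x^4 - (227/4)x^3 + (147/4)x^2 - (37/4)x - 1/4
E_{-1} E_{-1} f = 3x^6 - 36x^5 + (359/2)x^4 - (1899/4)x^3 + 699x^2 - 539x + 168

the result is g(x) = 3x^6 - 36x^5 + (359/2)x^4 - (1899/4)x^3 + 699x^2 - 539x + 168


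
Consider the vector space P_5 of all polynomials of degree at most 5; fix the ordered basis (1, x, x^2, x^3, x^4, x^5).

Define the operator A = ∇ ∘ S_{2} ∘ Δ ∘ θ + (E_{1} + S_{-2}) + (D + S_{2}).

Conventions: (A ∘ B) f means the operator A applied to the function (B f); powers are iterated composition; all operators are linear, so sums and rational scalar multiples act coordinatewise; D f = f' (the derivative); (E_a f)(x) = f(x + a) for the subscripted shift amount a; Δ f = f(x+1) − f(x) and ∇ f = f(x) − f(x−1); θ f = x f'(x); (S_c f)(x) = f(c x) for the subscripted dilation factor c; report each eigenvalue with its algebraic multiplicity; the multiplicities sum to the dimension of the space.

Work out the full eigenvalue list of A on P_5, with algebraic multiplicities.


λ = 1 (multiplicity 3), λ = 3 (multiplicity 1), λ = 9 (multiplicity 1), λ = 33 (multiplicity 1)

image of 1: 3
image of x: x + 2
image of x^2: 9x^2 + 4x + 9
image of x^3: x^3 + 6x^2 + 75x - 17
image of x^4: 33x^4 + 8x^3 + 390x^2 - 188x + 65
image of x^5: x^5 + 10x^4 + 1610x^3 - 1190x^2 + 805x - 149
the matrix is upper triangular; its diagonal is (3, 1, 9, 1, 33, 1)
for a triangular matrix the eigenvalues are the diagonal entries, with algebraic multiplicity their repetition count


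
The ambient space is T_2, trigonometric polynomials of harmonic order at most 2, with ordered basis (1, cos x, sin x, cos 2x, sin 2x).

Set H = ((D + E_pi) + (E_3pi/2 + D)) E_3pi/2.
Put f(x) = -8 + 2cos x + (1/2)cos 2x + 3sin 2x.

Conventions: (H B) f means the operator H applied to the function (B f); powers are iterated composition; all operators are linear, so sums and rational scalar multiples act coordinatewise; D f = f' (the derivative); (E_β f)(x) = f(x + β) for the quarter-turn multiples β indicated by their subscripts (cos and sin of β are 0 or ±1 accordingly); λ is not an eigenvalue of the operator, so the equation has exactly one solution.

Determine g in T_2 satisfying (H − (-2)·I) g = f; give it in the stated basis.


write g with unknown coordinates in the stated basis and equate coefficients in (H − (-2)·I) g = f
solving from the highest basis element down gives g = -2 + (3/5)cos x + (1/5)sin x + (13/20)cos 2x + (1/5)sin 2x
check: H g = -4 + (4/5)cos x - (2/5)sin x - (4/5)cos 2x + (13/5)sin 2x
so H g − (-2)·g = -8 + 2cos x + (1/2)cos 2x + 3sin 2x = f ✓

the result is g(x) = -2 + (3/5)cos x + (1/5)sin x + (13/20)cos 2x + (1/5)sin 2x


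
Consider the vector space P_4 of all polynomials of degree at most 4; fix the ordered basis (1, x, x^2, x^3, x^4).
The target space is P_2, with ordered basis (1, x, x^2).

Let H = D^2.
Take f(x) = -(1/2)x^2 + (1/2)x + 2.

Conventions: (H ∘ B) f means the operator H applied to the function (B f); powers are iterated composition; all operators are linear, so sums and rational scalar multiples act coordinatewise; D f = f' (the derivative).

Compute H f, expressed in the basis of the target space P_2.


D f = -x + 1/2
D D f = -1

the image equals g(x) = -1


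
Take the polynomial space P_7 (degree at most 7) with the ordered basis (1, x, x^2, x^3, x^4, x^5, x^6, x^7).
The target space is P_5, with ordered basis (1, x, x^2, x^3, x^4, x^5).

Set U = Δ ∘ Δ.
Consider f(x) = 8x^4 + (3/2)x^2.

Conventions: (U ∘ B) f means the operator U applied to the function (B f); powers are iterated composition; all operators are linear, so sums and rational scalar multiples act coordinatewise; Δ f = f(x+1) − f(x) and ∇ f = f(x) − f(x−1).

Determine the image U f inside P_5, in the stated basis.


Δ f = 32x^3 + 48x^2 + 35x + 19/2
Δ Δ f = 96x^2 + 192x + 115

the result is g(x) = 96x^2 + 192x + 115


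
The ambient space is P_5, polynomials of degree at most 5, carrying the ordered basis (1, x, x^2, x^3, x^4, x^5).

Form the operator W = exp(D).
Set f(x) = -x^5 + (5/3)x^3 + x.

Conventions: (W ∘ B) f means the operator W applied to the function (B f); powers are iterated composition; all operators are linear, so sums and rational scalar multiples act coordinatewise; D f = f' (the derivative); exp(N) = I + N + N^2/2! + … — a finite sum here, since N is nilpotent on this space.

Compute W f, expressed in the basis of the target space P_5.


the image equals g(x) = -x^5 - 5x^4 - (25/3)x^3 - 5x^2 + x + 5/3

order-1 term: -5x^4 + 5x^2 + 1
order-2 term: -10x^3 + 5x
order-3 term: -10x^2 + 5/3
order-4 term: -5x
order-5 term: -1
the series for exp(D) f terminates at order 5
exp(D) f = -x^5 - 5x^4 - (25/3)x^3 - 5x^2 + x + 5/3


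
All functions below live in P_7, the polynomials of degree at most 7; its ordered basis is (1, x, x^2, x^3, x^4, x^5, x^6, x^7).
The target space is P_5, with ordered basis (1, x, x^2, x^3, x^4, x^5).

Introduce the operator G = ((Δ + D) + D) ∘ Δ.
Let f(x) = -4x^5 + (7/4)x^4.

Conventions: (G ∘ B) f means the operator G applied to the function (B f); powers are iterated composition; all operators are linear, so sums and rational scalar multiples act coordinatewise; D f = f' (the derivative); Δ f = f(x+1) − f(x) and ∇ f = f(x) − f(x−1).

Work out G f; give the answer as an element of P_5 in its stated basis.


Δ f = -20x^4 - 33x^3 - (59/2)x^2 - 13x - 9/4
Δ Δ f = -80x^3 - 219x^2 - 238x - 191/2
D Δ f = -80x^3 - 99x^2 - 59x - 13
(Δ + D) Δ f = -160x^3 - 318x^2 - 297x - 217/2
D Δ f = -80x^3 - 99x^2 - 59x - 13
((Δ + D) + D) Δ f = -240x^3 - 417x^2 - 356x - 243/2

g(x) = -240x^3 - 417x^2 - 356x - 243/2


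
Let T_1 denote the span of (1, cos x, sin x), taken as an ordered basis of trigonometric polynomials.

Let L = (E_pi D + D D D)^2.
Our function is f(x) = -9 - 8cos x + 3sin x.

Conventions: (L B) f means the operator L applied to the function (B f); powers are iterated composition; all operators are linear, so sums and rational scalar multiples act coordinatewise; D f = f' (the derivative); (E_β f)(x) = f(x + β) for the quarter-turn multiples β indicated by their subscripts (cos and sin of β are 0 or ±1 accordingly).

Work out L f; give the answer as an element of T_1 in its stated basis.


D f = 3cos x + 8sin x
E_pi D f = -3cos x - 8sin x
D f = 3cos x + 8sin x
D D f = 8cos x - 3sin x
D D D f = -3cos x - 8sin x
(E_pi D + D D D) f = -6cos x - 16sin x
D (E_pi D + D D D) f = -16cos x + 6sin x
E_pi D (E_pi D + D D D) f = 16cos x - 6sin x
D (E_pi D + D D D) f = -16cos x + 6sin x
D D (E_pi D + D D D) f = 6cos x + 16sin x
D D D (E_pi D + D D D) f = 16cos x - 6sin x
(E_pi D + D D D) (E_pi D + D D D) f = 32cos x - 12sin x

g(x) = 32cos x - 12sin x


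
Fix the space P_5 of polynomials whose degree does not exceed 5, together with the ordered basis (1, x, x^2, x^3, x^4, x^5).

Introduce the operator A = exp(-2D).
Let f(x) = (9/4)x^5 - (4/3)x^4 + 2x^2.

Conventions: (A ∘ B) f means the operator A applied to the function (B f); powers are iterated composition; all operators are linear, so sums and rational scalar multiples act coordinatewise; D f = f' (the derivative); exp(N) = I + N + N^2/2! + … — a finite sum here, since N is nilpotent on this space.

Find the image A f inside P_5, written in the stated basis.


order-1 term: -(45/2)x^4 + (32/3)x^3 - 8x
order-2 term: 90x^3 - 32x^2 + 8
order-3 term: -180x^2 + (128/3)x
order-4 term: 180x - 64/3
order-5 term: -72
the series for exp(-2D) f terminates at order 5
exp(-2D) f = (9/4)x^5 - (143/6)x^4 + (302/3)x^3 - 210x^2 + (644/3)x - 256/3

the result is g(x) = (9/4)x^5 - (143/6)x^4 + (302/3)x^3 - 210x^2 + (644/3)x - 256/3


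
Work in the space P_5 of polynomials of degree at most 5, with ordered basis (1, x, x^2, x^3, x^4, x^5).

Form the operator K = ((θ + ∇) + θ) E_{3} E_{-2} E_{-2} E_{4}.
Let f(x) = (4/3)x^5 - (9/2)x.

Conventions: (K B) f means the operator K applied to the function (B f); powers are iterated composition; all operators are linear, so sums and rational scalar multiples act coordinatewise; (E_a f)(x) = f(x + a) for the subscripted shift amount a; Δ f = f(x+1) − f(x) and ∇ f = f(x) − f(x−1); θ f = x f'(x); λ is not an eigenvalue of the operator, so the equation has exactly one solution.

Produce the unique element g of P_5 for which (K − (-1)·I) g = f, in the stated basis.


write g with unknown coordinates in the stated basis and equate coefficients in (K − (-1)·I) g = f
solving from the highest basis element down gives g = (4/33)x^5 - (500/297)x^4 + (16760/2079)x^3 - (2504/231)x^2 - (228623/12474)x + 40031/12474
check: K g = (40/33)x^5 + (500/297)x^4 - (16760/2079)x^3 + (2504/231)x^2 + (86245/6237)x - 40031/12474
so K g − (-1)·g = (4/3)x^5 - (9/2)x = f ✓

g(x) = (4/33)x^5 - (500/297)x^4 + (16760/2079)x^3 - (2504/231)x^2 - (228623/12474)x + 40031/12474


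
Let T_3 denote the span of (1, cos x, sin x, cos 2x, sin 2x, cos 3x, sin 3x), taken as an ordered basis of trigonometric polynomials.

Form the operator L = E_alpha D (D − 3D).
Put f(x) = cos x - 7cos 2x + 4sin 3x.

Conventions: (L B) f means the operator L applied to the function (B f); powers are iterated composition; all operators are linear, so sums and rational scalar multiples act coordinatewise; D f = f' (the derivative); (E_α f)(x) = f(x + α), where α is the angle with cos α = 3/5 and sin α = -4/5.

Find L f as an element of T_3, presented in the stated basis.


g(x) = (6/5)cos x + (8/5)sin x + (392/25)cos 2x - (1344/25)sin 2x - (3168/125)cos 3x - (8424/125)sin 3x

D f = -sin x + 14sin 2x + 12cos 3x
D f = -sin x + 14sin 2x + 12cos 3x
(-3D) f = 3sin x - 42sin 2x - 36cos 3x
(D − 3D) f = 2sin x - 28sin 2x - 24cos 3x
D (D − 3D) f = 2cos x - 56cos 2x + 72sin 3x
E_alpha D (D − 3D) f = (6/5)cos x + (8/5)sin x + (392/25)cos 2x - (1344/25)sin 2x - (3168/125)cos 3x - (8424/125)sin 3x


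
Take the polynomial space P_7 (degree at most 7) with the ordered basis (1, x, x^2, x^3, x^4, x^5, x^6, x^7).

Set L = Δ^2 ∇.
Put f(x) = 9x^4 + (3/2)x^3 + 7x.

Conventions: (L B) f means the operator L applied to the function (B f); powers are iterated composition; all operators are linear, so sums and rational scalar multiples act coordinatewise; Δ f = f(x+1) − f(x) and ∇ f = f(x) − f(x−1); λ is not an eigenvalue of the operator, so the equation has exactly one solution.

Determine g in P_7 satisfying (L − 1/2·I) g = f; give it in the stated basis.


write g with unknown coordinates in the stated basis and equate coefficients in (L − 1/2·I) g = f
solving from the highest basis element down gives g = -18x^4 - 3x^3 - 878x - 468
check: L g = -432x - 234
so L g − 1/2·g = 9x^4 + (3/2)x^3 + 7x = f ✓

g(x) = -18x^4 - 3x^3 - 878x - 468


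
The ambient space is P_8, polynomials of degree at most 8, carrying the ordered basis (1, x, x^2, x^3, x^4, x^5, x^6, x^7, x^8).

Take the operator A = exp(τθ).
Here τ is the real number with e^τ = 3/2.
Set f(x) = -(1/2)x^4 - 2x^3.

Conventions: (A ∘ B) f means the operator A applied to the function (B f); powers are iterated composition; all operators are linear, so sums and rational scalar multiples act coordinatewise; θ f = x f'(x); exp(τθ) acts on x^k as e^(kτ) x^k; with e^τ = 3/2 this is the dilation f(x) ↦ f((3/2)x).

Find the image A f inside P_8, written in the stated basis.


the result is g(x) = -(81/32)x^4 - (27/4)x^3

exp(τθ) x^k = e^(kτ) x^k; with e^τ = 3/2 this sends x^k to (3/2)^k x^k
x^3 ↦ 27/8 x^3
x^4 ↦ 81/16 x^4
applying this coordinatewise to f: exp(τθ) f = -(81/32)x^4 - (27/4)x^3


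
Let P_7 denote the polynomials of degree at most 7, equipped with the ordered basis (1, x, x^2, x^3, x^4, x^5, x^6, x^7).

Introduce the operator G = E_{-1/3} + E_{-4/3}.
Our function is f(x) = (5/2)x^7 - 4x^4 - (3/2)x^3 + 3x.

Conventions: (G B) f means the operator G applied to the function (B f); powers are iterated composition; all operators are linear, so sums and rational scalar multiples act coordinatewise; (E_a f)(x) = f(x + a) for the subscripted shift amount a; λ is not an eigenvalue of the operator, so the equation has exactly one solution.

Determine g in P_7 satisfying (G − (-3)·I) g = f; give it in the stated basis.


g(x) = (1/2)x^7 + (7/6)x^6 - (49/30)x^5 - (461/270)x^4 + (1508/405)x^3 - (5098/2025)x^2 - (26116/18225)x + 385348/273375

write g with unknown coordinates in the stated basis and equate coefficients in (G − (-3)·I) g = f
solving from the highest basis element down gives g = (1/2)x^7 + (7/6)x^6 - (49/30)x^5 - (461/270)x^4 + (1508/405)x^3 - (5098/2025)x^2 - (26116/18225)x + 385348/273375
check: G g = x^7 - (7/2)x^6 + (49/10)x^5 + (101/90)x^4 - (3421/270)x^3 + (5098/675)x^2 + (44341/6075)x - 385348/91125
so G g − (-3)·g = (5/2)x^7 - 4x^4 - (3/2)x^3 + 3x = f ✓


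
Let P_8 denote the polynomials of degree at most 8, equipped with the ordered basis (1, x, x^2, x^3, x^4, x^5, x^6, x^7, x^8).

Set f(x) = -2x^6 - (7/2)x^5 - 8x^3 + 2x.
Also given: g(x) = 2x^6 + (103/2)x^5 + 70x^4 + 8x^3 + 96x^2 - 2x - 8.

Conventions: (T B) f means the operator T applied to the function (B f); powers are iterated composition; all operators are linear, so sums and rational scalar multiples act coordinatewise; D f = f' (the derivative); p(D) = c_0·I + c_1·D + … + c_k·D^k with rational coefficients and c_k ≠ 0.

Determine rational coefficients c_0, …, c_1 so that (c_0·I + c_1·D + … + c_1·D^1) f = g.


D^0 f = -2x^6 - (7/2)x^5 - 8x^3 + 2x
D^1 f = -12x^5 - (35/2)x^4 - 24x^2 + 2
matching coefficients of g against c_0 f + c_1 Df + … from the top degree down determines the c_i
solution: c_0 = -1, c_1 = -4

c_0 = -1, c_1 = -4


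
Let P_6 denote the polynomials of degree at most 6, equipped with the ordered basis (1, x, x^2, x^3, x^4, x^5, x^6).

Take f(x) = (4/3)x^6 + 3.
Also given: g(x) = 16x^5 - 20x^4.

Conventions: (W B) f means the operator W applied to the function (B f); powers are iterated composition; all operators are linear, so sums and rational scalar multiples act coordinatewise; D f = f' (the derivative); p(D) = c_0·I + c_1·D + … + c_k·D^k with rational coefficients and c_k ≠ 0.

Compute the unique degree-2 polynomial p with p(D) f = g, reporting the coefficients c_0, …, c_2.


D^0 f = (4/3)x^6 + 3
D^1 f = 8x^5
D^2 f = 40x^4
matching coefficients of g against c_0 f + c_1 Df + … from the top degree down determines the c_i
solution: c_0 = 0, c_1 = 2, c_2 = -1/2

c_0 = 0, c_1 = 2, c_2 = -1/2


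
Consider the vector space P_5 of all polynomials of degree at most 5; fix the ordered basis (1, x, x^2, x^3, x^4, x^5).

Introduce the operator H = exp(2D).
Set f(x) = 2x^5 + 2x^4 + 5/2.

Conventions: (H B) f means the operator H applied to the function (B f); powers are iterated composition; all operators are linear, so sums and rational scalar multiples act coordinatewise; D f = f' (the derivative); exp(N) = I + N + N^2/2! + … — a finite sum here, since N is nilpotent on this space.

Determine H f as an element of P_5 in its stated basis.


the result is g(x) = 2x^5 + 22x^4 + 96x^3 + 208x^2 + 224x + 197/2

order-1 term: 20x^4 + 16x^3
order-2 term: 80x^3 + 48x^2
order-3 term: 160x^2 + 64x
order-4 term: 160x + 32
order-5 term: 64
the series for exp(2D) f terminates at order 5
exp(2D) f = 2x^5 + 22x^4 + 96x^3 + 208x^2 + 224x + 197/2


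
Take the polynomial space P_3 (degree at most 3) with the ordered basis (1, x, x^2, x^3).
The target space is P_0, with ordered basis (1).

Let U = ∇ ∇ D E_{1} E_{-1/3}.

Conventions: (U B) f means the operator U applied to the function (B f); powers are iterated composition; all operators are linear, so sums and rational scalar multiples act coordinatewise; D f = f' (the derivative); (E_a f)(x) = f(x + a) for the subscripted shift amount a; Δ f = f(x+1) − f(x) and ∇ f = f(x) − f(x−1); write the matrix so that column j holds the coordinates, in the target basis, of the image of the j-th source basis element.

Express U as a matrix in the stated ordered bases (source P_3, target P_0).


image of 1: 0
image of x: 0
image of x^2: 0
image of x^3: 6
each image's coordinates form column j of the matrix

the matrix is [[0, 0, 0, 6]] (rows listed top to bottom)


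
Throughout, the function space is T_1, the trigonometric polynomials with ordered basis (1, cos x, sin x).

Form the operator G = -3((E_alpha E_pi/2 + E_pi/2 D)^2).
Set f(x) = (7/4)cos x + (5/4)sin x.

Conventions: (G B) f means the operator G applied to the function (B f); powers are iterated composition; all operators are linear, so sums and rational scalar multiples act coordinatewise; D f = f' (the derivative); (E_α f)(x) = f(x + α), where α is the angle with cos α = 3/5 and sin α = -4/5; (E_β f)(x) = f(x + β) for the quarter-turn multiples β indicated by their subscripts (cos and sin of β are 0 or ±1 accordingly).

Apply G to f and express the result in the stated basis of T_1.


E_pi/2 f = (5/4)cos x - (7/4)sin x
E_alpha E_pi/2 f = (43/20)cos x - (1/20)sin x
D f = (5/4)cos x - (7/4)sin x
E_pi/2 D f = -(7/4)cos x - (5/4)sin x
(E_alpha E_pi/2 + E_pi/2 D) f = (2/5)cos x - (13/10)sin x
E_pi/2 (E_alpha E_pi/2 + E_pi/2 D) f = -(13/10)cos x - (2/5)sin x
E_alpha E_pi/2 (E_alpha E_pi/2 + E_pi/2 D) f = -(23/50)cos x - (32/25)sin x
D (E_alpha E_pi/2 + E_pi/2 D) f = -(13/10)cos x - (2/5)sin x
E_pi/2 D (E_alpha E_pi/2 + E_pi/2 D) f = -(2/5)cos x + (13/10)sin x
(E_alpha E_pi/2 + E_pi/2 D) (E_alpha E_pi/2 + E_pi/2 D) f = -(43/50)cos x + (1/50)sin x
(-3((E_alpha E_pi/2 + E_pi/2 D)^2)) f = (129/50)cos x - (3/50)sin x

g(x) = (129/50)cos x - (3/50)sin x


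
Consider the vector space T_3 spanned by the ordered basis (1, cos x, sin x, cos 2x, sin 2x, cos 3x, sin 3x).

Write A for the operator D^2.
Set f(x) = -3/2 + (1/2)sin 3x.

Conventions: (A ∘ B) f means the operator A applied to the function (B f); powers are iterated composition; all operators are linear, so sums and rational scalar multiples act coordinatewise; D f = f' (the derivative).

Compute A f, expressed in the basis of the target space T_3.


the result is g(x) = -(9/2)sin 3x

D f = (3/2)cos 3x
D D f = -(9/2)sin 3x


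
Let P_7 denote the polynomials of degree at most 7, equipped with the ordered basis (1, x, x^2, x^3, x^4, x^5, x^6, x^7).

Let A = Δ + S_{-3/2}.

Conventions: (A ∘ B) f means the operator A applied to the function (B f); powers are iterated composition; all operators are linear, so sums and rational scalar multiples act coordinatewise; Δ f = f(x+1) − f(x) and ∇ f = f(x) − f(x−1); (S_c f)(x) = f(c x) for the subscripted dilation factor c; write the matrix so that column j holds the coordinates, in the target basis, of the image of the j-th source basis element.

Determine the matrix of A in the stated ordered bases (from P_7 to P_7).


image of 1: 1
image of x: -(3/2)x + 1
image of x^2: (9/4)x^2 + 2x + 1
image of x^3: -(27/8)x^3 + 3x^2 + 3x + 1
image of x^4: (81/16)x^4 + 4x^3 + 6x^2 + 4x + 1
image of x^5: -(243/32)x^5 + 5x^4 + 10x^3 + 10x^2 + 5x + 1
image of x^6: (729/64)x^6 + 6x^5 + 15x^4 + 20x^3 + 15x^2 + 6x + 1
image of x^7: -(2187/128)x^7 + 7x^6 + 21x^5 + 35x^4 + 35x^3 + 21x^2 + 7x + 1
each image's coordinates form column j of the matrix

the matrix is [[1, 1, 1, 1, 1, 1, 1, 1]; [0, -3/2, 2, 3, 4, 5, 6, 7]; [0, 0, 9/4, 3, 6, 10, 15, 21]; [0, 0, 0, -27/8, 4, 10, 20, 35]; [0, 0, 0, 0, 81/16, 5, 15, 35]; [0, 0, 0, 0, 0, -243/32, 6, 21]; [0, 0, 0, 0, 0, 0, 729/64, 7]; [0, 0, 0, 0, 0, 0, 0, -2187/128]] (rows listed top to bottom)


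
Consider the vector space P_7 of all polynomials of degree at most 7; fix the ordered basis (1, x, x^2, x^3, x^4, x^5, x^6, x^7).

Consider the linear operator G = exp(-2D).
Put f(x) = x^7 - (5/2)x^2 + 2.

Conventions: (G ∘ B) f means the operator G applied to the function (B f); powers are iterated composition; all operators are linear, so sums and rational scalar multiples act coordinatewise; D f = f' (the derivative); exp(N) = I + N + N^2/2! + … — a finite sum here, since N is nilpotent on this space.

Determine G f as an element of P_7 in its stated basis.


the image equals g(x) = x^7 - 14x^6 + 84x^5 - 280x^4 + 560x^3 - (1349/2)x^2 + 458x - 136

order-1 term: -14x^6 + 10x
order-2 term: 84x^5 - 10
order-3 term: -280x^4
order-4 term: 560x^3
order-5 term: -672x^2
order-6 term: 448x
order-7 term: -128
the series for exp(-2D) f terminates at order 7
exp(-2D) f = x^7 - 14x^6 + 84x^5 - 280x^4 + 560x^3 - (1349/2)x^2 + 458x - 136


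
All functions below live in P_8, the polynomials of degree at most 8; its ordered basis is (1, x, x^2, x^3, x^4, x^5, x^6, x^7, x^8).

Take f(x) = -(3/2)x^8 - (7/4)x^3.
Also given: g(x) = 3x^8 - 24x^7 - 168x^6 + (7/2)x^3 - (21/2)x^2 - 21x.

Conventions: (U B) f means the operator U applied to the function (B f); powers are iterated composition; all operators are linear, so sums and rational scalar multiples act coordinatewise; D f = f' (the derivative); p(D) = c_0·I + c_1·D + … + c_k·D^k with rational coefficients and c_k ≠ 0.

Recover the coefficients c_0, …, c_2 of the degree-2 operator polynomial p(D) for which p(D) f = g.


p(D) = -2·I + 2·D + 2·D^2, i.e. c_0 = -2, c_1 = 2, c_2 = 2

D^0 f = -(3/2)x^8 - (7/4)x^3
D^1 f = -12x^7 - (21/4)x^2
D^2 f = -84x^6 - (21/2)x
matching coefficients of g against c_0 f + c_1 Df + … from the top degree down determines the c_i
solution: c_0 = -2, c_1 = 2, c_2 = 2


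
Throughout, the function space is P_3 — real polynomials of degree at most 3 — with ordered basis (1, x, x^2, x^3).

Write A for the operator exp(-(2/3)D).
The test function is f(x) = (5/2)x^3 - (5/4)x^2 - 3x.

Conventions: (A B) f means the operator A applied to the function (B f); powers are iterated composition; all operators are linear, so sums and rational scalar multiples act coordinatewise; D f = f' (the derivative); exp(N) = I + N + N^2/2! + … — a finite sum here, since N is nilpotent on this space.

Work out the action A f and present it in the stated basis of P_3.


order-1 term: -5x^2 + (5/3)x + 2
order-2 term: (10/3)x - 5/9
order-3 term: -20/27
the series for exp(-(2/3)D) f terminates at order 3
exp(-(2/3)D) f = (5/2)x^3 - (25/4)x^2 + 2x + 19/27

g(x) = (5/2)x^3 - (25/4)x^2 + 2x + 19/27


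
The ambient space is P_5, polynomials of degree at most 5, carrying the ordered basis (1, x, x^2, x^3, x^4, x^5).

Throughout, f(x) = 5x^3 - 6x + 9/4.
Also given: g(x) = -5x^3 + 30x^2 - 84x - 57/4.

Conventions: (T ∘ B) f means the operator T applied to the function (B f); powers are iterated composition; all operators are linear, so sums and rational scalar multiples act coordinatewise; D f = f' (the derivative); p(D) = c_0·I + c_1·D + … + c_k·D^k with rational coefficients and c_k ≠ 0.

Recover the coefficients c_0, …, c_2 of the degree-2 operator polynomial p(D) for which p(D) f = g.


D^0 f = 5x^3 - 6x + 9/4
D^1 f = 15x^2 - 6
D^2 f = 30x
matching coefficients of g against c_0 f + c_1 Df + … from the top degree down determines the c_i
solution: c_0 = -1, c_1 = 2, c_2 = -3

c_0 = -1, c_1 = 2, c_2 = -3


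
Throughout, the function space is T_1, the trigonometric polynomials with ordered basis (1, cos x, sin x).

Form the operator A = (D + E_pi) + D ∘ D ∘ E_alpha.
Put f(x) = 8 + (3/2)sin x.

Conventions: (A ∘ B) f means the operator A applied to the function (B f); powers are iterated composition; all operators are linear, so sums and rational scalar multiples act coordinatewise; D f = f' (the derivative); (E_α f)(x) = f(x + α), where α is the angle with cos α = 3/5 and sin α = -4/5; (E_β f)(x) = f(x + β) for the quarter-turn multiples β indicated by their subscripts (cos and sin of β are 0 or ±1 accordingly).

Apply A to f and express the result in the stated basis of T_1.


the result is g(x) = 8 + (27/10)cos x - (12/5)sin x

D f = (3/2)cos x
E_pi f = 8 - (3/2)sin x
(D + E_pi) f = 8 + (3/2)cos x - (3/2)sin x
E_alpha f = 8 - (6/5)cos x + (9/10)sin x
D E_alpha f = (9/10)cos x + (6/5)sin x
D D E_alpha f = (6/5)cos x - (9/10)sin x
((D + E_pi) + D ∘ D ∘ E_alpha) f = 8 + (27/10)cos x - (12/5)sin x


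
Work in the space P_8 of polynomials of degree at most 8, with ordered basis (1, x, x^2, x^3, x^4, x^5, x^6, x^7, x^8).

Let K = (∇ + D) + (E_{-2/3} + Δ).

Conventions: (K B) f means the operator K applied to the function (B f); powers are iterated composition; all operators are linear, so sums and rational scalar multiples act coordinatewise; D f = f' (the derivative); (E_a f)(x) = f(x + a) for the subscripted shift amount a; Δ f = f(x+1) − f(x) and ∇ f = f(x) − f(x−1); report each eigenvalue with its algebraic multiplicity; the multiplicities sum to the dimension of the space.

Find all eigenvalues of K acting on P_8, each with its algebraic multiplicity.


image of 1: 1
image of x: x + 7/3
image of x^2: x^2 + (14/3)x + 4/9
image of x^3: x^3 + 7x^2 + (4/3)x + 46/27
image of x^4: x^4 + (28/3)x^3 + (8/3)x^2 + (184/27)x + 16/81
image of x^5: x^5 + (35/3)x^4 + (40/9)x^3 + (460/27)x^2 + (80/81)x + 454/243
image of x^6: x^6 + 14x^5 + (20/3)x^4 + (920/27)x^3 + (80/27)x^2 + (908/81)x + 64/729
image of x^7: x^7 + (49/3)x^6 + (28/3)x^5 + (1610/27)x^4 + (560/81)x^3 + (3178/81)x^2 + (448/729)x + 4246/2187
image of x^8: x^8 + (56/3)x^7 + (112/9)x^6 + (2576/27)x^5 + (1120/81)x^4 + (25424/243)x^3 + (1792/729)x^2 + (33968/2187)x + 256/6561
the matrix is upper triangular; its diagonal is (1, 1, 1, 1, 1, 1, 1, 1, 1)
for a triangular matrix the eigenvalues are the diagonal entries, with algebraic multiplicity their repetition count

λ = 1 (multiplicity 9)
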